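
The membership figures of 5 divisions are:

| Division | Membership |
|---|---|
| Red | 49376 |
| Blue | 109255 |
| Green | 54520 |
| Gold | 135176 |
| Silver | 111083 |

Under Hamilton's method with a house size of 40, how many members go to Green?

Standard divisor: 459410 ÷ 40 ≈ 11485.25.
Standard quotas: Red 4.2991, Blue 9.5126, Green 4.7470, Gold 11.7695, Silver 9.6718.
Lower quotas: Red 4, Blue 9, Green 4, Gold 11, Silver 9 (sum 37, leaving 3 seats).
Remainders in descending order: Gold 0.7695, Green 0.7470, Silver 0.6718, Blue 0.5126, Red 0.2991.
The surplus seats go to Gold, Green, Silver.
Green receives 5.

5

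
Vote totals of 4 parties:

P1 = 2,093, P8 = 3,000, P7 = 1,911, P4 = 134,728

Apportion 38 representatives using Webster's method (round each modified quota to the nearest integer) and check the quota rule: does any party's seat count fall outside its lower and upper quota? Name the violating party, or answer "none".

Standard quotas: P1 0.561, P8 0.804, P7 0.512, P4 36.122.
Webster allocation: P1 1, P8 1, P7 1, P4 35.
P4 has quota 36.122 (lower 36, upper 37) but receives 35 — outside the quota interval.

P4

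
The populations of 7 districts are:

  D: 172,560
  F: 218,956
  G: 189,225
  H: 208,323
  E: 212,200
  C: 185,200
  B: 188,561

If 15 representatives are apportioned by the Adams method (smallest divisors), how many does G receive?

Standard divisor 1375025/15 ≈ 91668.333; standard quotas: D 1.882, F 2.389, G 2.064, H 2.273, E 2.315, C 2.020, B 2.057.
Rounding up gives 2, 3, 3, 3, 3, 3, 3 = 20 seats, so the divisor must be adjusted.
With modified divisor 107800: modified quotas D 1.601, F 2.031, G 1.755, H 1.932, E 1.968, C 1.718, B 1.749.
Rounding up: D 2, F 3, G 2, H 2, E 2, C 2, B 2 (total 15).
G receives 2.

2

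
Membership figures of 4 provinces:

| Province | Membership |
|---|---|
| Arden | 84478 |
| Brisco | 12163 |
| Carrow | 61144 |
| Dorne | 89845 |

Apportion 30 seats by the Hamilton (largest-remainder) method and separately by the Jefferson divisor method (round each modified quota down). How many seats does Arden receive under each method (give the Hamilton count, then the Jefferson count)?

10 and 11

Hamilton: Arden 10, Brisco 2, Carrow 7, Dorne 11.
Jefferson: Arden 11, Brisco 1, Carrow 7, Dorne 11.
Arden gets 10 under Hamilton and 11 under Jefferson.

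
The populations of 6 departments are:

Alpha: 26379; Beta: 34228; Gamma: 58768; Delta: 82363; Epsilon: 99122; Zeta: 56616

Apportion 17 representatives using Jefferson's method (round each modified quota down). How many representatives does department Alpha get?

1

Standard divisor 357476/17 ≈ 21028; standard quotas: Alpha 1.254, Beta 1.628, Gamma 2.795, Delta 3.917, Epsilon 4.714, Zeta 2.692.
Rounding down gives 1, 1, 2, 3, 4, 2 = 13 seats, so the divisor must be adjusted.
With modified divisor 18000: modified quotas Alpha 1.466, Beta 1.902, Gamma 3.265, Delta 4.576, Epsilon 5.507, Zeta 3.145.
Rounding down: Alpha 1, Beta 1, Gamma 3, Delta 4, Epsilon 5, Zeta 3 (total 17).
Alpha receives 1.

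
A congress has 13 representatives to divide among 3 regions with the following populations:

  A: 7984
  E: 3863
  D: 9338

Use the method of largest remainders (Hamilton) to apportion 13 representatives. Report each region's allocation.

A: 5, E: 2, D: 6

Total 21185; standard divisor 21185/13 ≈ 1629.615.
Standard quotas: A 4.8993, E 2.3705, D 5.7302.
Lower quotas: A 4, E 2, D 5 (sum 11, leaving 2 seats).
Remainders in descending order: A 0.8993, D 0.7302, E 0.3705.
Largest remainders: A, D receive the extra seats.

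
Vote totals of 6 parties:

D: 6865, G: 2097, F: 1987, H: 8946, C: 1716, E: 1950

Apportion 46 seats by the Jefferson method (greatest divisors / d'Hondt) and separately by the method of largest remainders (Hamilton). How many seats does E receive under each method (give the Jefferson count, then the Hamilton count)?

3 and 4

Jefferson: D 14, G 4, F 4, H 18, C 3, E 3.
Hamilton: D 13, G 4, F 4, H 18, C 3, E 4.
E gets 3 under Jefferson and 4 under Hamilton.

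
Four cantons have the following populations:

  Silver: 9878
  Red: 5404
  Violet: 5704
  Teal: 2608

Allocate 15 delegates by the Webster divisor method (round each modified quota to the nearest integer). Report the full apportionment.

Silver: 6; Red: 3; Violet: 4; Teal: 2

Standard divisor 23594/15 ≈ 1572.933; standard quotas: Silver 6.280, Red 3.436, Violet 3.626, Teal 1.658.
Rounding to the nearest integer gives Silver 6, Red 3, Violet 4, Teal 2 — total 15, matching the house size, so no adjustment is needed.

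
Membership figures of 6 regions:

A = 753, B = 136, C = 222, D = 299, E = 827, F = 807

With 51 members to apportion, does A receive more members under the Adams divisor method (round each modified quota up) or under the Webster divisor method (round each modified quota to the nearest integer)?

Webster

Adams: A 12, B 3, C 4, D 5, E 14, F 13.
Webster: A 13, B 2, C 4, D 5, E 14, F 13.
A gets 12 under Adams and 13 under Webster.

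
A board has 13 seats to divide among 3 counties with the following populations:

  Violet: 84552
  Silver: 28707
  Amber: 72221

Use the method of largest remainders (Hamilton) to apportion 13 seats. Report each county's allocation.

Violet 6, Silver 2, Amber 5

Standard divisor: 185480 ÷ 13 ≈ 14267.692.
Standard quotas: Violet 5.9261, Silver 2.0120, Amber 5.0619.
Lower quotas: Violet 5, Silver 2, Amber 5 (sum 12, leaving 1 seat).
Remainders in descending order: Violet 0.9261, Amber 0.0619, Silver 0.0120.
Largest remainder: Violet receives the extra seat.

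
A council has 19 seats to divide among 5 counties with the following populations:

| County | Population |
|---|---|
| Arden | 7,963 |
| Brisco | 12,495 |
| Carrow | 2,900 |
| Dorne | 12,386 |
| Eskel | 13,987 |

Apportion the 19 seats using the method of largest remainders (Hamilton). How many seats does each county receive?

Standard divisor: 49731 ÷ 19 ≈ 2617.421.
Standard quotas: Arden 3.0423, Brisco 4.7738, Carrow 1.1080, Dorne 4.7321, Eskel 5.3438.
Lower quotas: Arden 3, Brisco 4, Carrow 1, Dorne 4, Eskel 5 (sum 17, leaving 2 seats).
Remainders in descending order: Brisco 0.7738, Dorne 0.7321, Eskel 0.3438, Carrow 0.1080, Arden 0.0423.
Largest remainders: Brisco, Dorne receive the extra seats.

Arden 3, Brisco 5, Carrow 1, Dorne 5, Eskel 5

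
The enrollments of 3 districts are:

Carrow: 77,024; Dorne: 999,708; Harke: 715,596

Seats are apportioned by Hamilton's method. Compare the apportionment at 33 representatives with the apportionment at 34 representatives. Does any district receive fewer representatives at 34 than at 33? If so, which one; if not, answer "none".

Carrow

At 33 seats: Carrow 2, Dorne 18, Harke 13.
At 34 seats: Carrow 1, Dorne 19, Harke 14.
Carrow drops from 2 to 1.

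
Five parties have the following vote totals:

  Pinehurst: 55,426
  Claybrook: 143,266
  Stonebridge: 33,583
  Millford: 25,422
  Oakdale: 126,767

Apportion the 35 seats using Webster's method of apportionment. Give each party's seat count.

Standard divisor 384464/35 ≈ 10984.686; standard quotas: Pinehurst 5.046, Claybrook 13.042, Stonebridge 3.057, Millford 2.314, Oakdale 11.540.
Rounding to the nearest integer gives Pinehurst 5, Claybrook 13, Stonebridge 3, Millford 2, Oakdale 12 — total 35, matching the house size, so no adjustment is needed.

Pinehurst 5, Claybrook 13, Stonebridge 3, Millford 2, Oakdale 12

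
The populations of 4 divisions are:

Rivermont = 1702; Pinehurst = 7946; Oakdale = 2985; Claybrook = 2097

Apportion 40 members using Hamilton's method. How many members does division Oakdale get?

Total 14730; standard divisor 14730/40 ≈ 368.25.
Standard quotas: Rivermont 4.6219, Pinehurst 21.5777, Oakdale 8.1059, Claybrook 5.6945.
Lower quotas: Rivermont 4, Pinehurst 21, Oakdale 8, Claybrook 5 (sum 38, leaving 2 seats).
Remainders in descending order: Claybrook 0.6945, Rivermont 0.6219, Pinehurst 0.5777, Oakdale 0.1059.
The surplus seats go to Claybrook, Rivermont.
Oakdale receives 8.

8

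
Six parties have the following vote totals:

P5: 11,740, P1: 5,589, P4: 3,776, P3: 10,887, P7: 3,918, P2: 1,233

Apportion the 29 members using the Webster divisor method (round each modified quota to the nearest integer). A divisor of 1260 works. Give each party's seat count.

With modified divisor 1260: modified quotas P5 9.317, P1 4.436, P4 2.997, P3 8.640, P7 3.110, P2 0.979.
Rounding to the nearest integer: P5 9, P1 4, P4 3, P3 9, P7 3, P2 1 (total 29).

P5=9, P1=4, P4=3, P3=9, P7=3, P2=1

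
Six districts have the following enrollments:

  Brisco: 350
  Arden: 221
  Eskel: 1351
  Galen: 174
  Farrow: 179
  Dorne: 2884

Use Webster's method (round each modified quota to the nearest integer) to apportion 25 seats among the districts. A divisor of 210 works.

Brisco 2, Arden 1, Eskel 6, Galen 1, Farrow 1, Dorne 14

With modified divisor 210: modified quotas Brisco 1.667, Arden 1.052, Eskel 6.433, Galen 0.829, Farrow 0.852, Dorne 13.733.
Rounding to the nearest integer: Brisco 2, Arden 1, Eskel 6, Galen 1, Farrow 1, Dorne 14 (total 25).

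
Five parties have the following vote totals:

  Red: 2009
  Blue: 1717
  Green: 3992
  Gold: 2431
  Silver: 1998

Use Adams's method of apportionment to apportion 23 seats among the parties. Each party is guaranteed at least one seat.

Standard divisor 12147/23 ≈ 528.13; standard quotas: Red 3.804, Blue 3.251, Green 7.559, Gold 4.603, Silver 3.783.
Rounding up gives 4, 4, 8, 5, 4 = 25 seats, so the divisor must be adjusted.
With modified divisor 600: modified quotas Red 3.348, Blue 2.862, Green 6.653, Gold 4.052, Silver 3.330.
Rounding up: Red 4, Blue 3, Green 7, Gold 5, Silver 4 (total 23).

Red: 4; Blue: 3; Green: 7; Gold: 5; Silver: 4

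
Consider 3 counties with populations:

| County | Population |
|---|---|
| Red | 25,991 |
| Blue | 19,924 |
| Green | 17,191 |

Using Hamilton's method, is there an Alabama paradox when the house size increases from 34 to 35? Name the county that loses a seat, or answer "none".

none

At 34 seats: Red 14, Blue 11, Green 9.
At 35 seats: Red 14, Blue 11, Green 10.
No county's allocation decreased.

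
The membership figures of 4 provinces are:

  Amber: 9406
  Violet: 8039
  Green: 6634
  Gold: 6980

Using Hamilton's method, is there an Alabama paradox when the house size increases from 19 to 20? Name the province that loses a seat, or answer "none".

At 19 seats: Amber 6, Violet 5, Green 4, Gold 4.
At 20 seats: Amber 6, Violet 5, Green 4, Gold 5.
No province's allocation decreased.

none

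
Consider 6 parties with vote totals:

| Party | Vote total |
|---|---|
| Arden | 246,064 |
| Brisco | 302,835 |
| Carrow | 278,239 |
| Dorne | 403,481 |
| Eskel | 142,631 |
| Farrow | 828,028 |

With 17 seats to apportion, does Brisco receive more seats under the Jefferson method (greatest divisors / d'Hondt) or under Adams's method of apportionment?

Adams

Jefferson: Arden 2, Brisco 2, Carrow 2, Dorne 3, Eskel 1, Farrow 7.
Adams: Arden 2, Brisco 3, Carrow 2, Dorne 3, Eskel 1, Farrow 6.
Brisco gets 2 under Jefferson and 3 under Adams.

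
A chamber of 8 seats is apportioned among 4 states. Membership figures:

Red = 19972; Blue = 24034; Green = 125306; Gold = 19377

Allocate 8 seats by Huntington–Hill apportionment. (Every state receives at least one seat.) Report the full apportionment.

Red 1, Blue 1, Green 5, Gold 1

With divisor 25448: modified quotas Red 0.785, Blue 0.944, Green 4.924, Gold 0.761.
Geometric-mean thresholds: Red (min 1), Blue (min 1), Green √(4·5)=4.472, Gold (min 1).
Each quota rounded against its threshold gives Red 1, Blue 1, Green 5, Gold 1 (total 8).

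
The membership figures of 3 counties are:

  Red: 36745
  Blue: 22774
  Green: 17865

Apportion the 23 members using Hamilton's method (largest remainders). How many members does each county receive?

Red 11, Blue 7, Green 5

The standard divisor is 77384/23 ≈ 3364.522.
Standard quotas: Red 10.9213, Blue 6.7689, Green 5.3098.
Lower quotas: Red 10, Blue 6, Green 5 (sum 21, leaving 2 seats).
Remainders in descending order: Red 0.9213, Blue 0.7689, Green 0.3098.
The surplus seats go to Red, Blue.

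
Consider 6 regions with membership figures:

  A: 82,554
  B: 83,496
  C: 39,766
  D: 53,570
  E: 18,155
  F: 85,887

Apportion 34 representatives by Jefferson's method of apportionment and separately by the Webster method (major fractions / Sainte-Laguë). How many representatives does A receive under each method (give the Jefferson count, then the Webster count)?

8 and 7

Jefferson: A 8, B 8, C 4, D 5, E 1, F 8.
Webster: A 7, B 8, C 4, D 5, E 2, F 8.
A gets 8 under Jefferson and 7 under Webster.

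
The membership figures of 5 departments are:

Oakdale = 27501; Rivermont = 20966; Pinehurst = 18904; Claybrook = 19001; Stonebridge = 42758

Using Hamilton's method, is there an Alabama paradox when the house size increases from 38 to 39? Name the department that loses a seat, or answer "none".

At 38 seats: Oakdale 8, Rivermont 6, Pinehurst 5, Claybrook 6, Stonebridge 13.
At 39 seats: Oakdale 8, Rivermont 6, Pinehurst 6, Claybrook 6, Stonebridge 13.
No department's allocation decreased.

none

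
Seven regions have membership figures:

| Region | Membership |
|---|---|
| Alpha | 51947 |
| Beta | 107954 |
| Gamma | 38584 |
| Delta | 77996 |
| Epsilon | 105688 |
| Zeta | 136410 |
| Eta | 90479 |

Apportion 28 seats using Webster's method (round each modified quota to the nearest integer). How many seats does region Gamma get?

Standard divisor 609058/28 ≈ 21752.071; standard quotas: Alpha 2.388, Beta 4.963, Gamma 1.774, Delta 3.586, Epsilon 4.859, Zeta 6.271, Eta 4.160.
Rounding to the nearest integer gives Alpha 2, Beta 5, Gamma 2, Delta 4, Epsilon 5, Zeta 6, Eta 4 — total 28, matching the house size, so no adjustment is needed.
Gamma receives 2.

2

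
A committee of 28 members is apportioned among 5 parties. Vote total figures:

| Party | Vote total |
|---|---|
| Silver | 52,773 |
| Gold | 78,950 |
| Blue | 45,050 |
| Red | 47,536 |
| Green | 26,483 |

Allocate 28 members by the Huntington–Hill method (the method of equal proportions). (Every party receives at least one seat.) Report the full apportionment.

With divisor 8992: modified quotas Silver 5.869, Gold 8.780, Blue 5.010, Red 5.286, Green 2.945.
Geometric-mean thresholds: Silver √(5·6)=5.477, Gold √(8·9)=8.485, Blue √(5·6)=5.477, Red √(5·6)=5.477, Green √(2·3)=2.449.
Each quota rounded against its threshold gives Silver 6, Gold 9, Blue 5, Red 5, Green 3 (total 28).

Silver: 6; Gold: 9; Blue: 5; Red: 5; Green: 3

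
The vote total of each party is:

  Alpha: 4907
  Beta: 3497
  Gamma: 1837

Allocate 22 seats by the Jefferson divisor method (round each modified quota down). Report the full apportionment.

Alpha 11; Beta 7; Gamma 4

Standard divisor 10241/22 ≈ 465.5; standard quotas: Alpha 10.541, Beta 7.512, Gamma 3.946.
Rounding down gives 10, 7, 3 = 20 seats, so the divisor must be adjusted.
With modified divisor 440: modified quotas Alpha 11.152, Beta 7.948, Gamma 4.175.
Rounding down: Alpha 11, Beta 7, Gamma 4 (total 22).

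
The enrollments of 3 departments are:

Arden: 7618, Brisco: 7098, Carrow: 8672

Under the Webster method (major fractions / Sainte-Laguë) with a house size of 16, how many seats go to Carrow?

Standard divisor 23388/16 ≈ 1461.75; standard quotas: Arden 5.212, Brisco 4.856, Carrow 5.933.
Rounding to the nearest integer gives Arden 5, Brisco 5, Carrow 6 — total 16, matching the house size, so no adjustment is needed.
Carrow receives 6.

6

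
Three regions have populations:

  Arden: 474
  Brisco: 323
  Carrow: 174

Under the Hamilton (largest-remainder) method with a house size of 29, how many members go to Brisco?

10

Total 971; standard divisor 971/29 ≈ 33.483.
Standard quotas: Arden 14.157, Brisco 9.647, Carrow 5.197.
Lower quotas: Arden 14, Brisco 9, Carrow 5 (sum 28, leaving 1 seat).
Remainders in descending order: Brisco 0.647, Carrow 0.197, Arden 0.157.
Largest remainder: Brisco receives the extra seat.
Brisco receives 10.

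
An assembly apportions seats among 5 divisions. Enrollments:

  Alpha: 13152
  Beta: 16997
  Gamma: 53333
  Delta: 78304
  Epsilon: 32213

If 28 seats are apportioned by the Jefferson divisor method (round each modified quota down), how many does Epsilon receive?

4

Standard divisor 193999/28 ≈ 6928.536; standard quotas: Alpha 1.898, Beta 2.453, Gamma 7.698, Delta 11.302, Epsilon 4.649.
Rounding down gives 1, 2, 7, 11, 4 = 25 seats, so the divisor must be adjusted.
With modified divisor 6500: modified quotas Alpha 2.023, Beta 2.615, Gamma 8.205, Delta 12.047, Epsilon 4.956.
Rounding down: Alpha 2, Beta 2, Gamma 8, Delta 12, Epsilon 4 (total 28).
Epsilon receives 4.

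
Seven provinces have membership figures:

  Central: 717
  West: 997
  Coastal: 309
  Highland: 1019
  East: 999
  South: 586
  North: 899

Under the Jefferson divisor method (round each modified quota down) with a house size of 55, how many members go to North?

9

Standard divisor 5526/55 ≈ 100.473; standard quotas: Central 7.136, West 9.923, Coastal 3.075, Highland 10.142, East 9.943, South 5.832, North 8.948.
Rounding down gives 7, 9, 3, 10, 9, 5, 8 = 51 seats, so the divisor must be adjusted.
With modified divisor 95: modified quotas Central 7.547, West 10.495, Coastal 3.253, Highland 10.726, East 10.516, South 6.168, North 9.463.
Rounding down: Central 7, West 10, Coastal 3, Highland 10, East 10, South 6, North 9 (total 55).
North receives 9.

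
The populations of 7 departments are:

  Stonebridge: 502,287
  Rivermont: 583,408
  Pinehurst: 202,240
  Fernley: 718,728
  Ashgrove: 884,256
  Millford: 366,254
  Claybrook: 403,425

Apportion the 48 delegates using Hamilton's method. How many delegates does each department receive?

Stonebridge=6; Rivermont=8; Pinehurst=3; Fernley=9; Ashgrove=12; Millford=5; Claybrook=5

The standard divisor is 3660598/48 ≈ 76262.458.
Standard quotas: Stonebridge 6.5863, Rivermont 7.6500, Pinehurst 2.6519, Fernley 9.4244, Ashgrove 11.5949, Millford 4.8025, Claybrook 5.2900.
Lower quotas: Stonebridge 6, Rivermont 7, Pinehurst 2, Fernley 9, Ashgrove 11, Millford 4, Claybrook 5 (sum 44, leaving 4 seats).
Remainders in descending order: Millford 0.8025, Pinehurst 0.6519, Rivermont 0.6500, Ashgrove 0.5949, Stonebridge 0.5863, Fernley 0.4244, Claybrook 0.2900.
The surplus seats go to Millford, Pinehurst, Rivermont, Ashgrove.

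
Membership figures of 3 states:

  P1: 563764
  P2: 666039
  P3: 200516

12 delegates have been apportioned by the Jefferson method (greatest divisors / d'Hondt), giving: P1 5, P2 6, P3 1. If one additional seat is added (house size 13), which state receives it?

Priority for the next seat is population ÷ (current seats + 1).
Priorities: P1 93960.667, P2 95148.429, P3 100258.000.
Highest priority: P3.

P3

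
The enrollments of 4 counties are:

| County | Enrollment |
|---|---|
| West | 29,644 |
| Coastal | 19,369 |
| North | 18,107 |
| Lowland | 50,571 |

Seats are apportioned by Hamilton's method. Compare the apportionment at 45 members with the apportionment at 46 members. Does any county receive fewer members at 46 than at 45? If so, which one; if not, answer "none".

Coastal

At 45 seats: West 11, Coastal 8, North 7, Lowland 19.
At 46 seats: West 12, Coastal 7, North 7, Lowland 20.
Coastal drops from 8 to 7.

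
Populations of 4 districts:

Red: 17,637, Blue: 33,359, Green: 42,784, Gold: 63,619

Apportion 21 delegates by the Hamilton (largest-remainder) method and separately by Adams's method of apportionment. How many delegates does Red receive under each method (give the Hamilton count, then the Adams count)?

2 and 3

Hamilton: Red 2, Blue 4, Green 6, Gold 9.
Adams: Red 3, Blue 4, Green 6, Gold 8.
Red gets 2 under Hamilton and 3 under Adams.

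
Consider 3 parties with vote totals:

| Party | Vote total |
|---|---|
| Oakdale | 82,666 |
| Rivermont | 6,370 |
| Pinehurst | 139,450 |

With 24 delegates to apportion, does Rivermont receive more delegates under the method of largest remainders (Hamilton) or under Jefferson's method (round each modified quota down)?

Hamilton

Hamilton: Oakdale 9, Rivermont 1, Pinehurst 14.
Jefferson: Oakdale 9, Rivermont 0, Pinehurst 15.
Rivermont gets 1 under Hamilton and 0 under Jefferson.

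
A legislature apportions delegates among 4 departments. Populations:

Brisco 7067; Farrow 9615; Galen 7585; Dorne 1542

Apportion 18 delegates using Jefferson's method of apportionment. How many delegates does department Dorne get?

Standard divisor 25809/18 ≈ 1433.833; standard quotas: Brisco 4.929, Farrow 6.706, Galen 5.290, Dorne 1.075.
Rounding down gives 4, 6, 5, 1 = 16 seats, so the divisor must be adjusted.
With modified divisor 1300: modified quotas Brisco 5.436, Farrow 7.396, Galen 5.835, Dorne 1.186.
Rounding down: Brisco 5, Farrow 7, Galen 5, Dorne 1 (total 18).
Dorne receives 1.

1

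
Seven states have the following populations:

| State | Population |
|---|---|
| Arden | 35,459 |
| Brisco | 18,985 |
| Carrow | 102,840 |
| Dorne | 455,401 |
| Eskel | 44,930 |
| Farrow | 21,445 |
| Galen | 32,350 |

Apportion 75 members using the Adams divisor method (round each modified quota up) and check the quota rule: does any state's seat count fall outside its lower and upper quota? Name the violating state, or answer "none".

Dorne

Standard quotas: Arden 3.738, Brisco 2.001, Carrow 10.842, Dorne 48.010, Eskel 4.737, Farrow 2.261, Galen 3.410.
Adams allocation: Arden 4, Brisco 2, Carrow 11, Dorne 46, Eskel 5, Farrow 3, Galen 4.
Dorne has quota 48.010 (lower 48, upper 49) but receives 46 — outside the quota interval.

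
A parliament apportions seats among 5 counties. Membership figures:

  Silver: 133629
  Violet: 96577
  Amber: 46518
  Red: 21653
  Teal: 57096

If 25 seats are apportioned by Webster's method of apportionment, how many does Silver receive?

Standard divisor 355473/25 ≈ 14218.92; standard quotas: Silver 9.398, Violet 6.792, Amber 3.272, Red 1.523, Teal 4.015.
Rounding to the nearest integer gives Silver 9, Violet 7, Amber 3, Red 2, Teal 4 — total 25, matching the house size, so no adjustment is needed.
Silver receives 9.

9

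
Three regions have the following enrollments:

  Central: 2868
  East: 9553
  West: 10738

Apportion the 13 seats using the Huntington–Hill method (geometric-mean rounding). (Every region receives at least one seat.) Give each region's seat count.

Central 2, East 5, West 6

With divisor 1852: modified quotas Central 1.549, East 5.158, West 5.798.
Geometric-mean thresholds: Central √(1·2)=1.414, East √(5·6)=5.477, West √(5·6)=5.477.
Each quota rounded against its threshold gives Central 2, East 5, West 6 (total 13).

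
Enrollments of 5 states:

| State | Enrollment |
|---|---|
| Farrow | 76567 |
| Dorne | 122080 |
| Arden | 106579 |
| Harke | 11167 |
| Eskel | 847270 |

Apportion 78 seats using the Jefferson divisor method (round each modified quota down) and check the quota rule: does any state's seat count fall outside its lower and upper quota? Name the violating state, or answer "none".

Eskel

Standard quotas: Farrow 5.132, Dorne 8.183, Arden 7.144, Harke 0.749, Eskel 56.792.
Jefferson allocation: Farrow 5, Dorne 8, Arden 7, Harke 0, Eskel 58.
Eskel has quota 56.792 (lower 56, upper 57) but receives 58 — outside the quota interval.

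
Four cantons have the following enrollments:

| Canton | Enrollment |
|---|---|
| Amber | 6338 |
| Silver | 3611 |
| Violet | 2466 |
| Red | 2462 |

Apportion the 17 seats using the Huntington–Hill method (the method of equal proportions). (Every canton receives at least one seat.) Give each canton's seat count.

Amber 7, Silver 4, Violet 3, Red 3

With divisor 912: modified quotas Amber 6.950, Silver 3.959, Violet 2.704, Red 2.700.
Geometric-mean thresholds: Amber √(6·7)=6.481, Silver √(3·4)=3.464, Violet √(2·3)=2.449, Red √(2·3)=2.449.
Each quota rounded against its threshold gives Amber 7, Silver 4, Violet 3, Red 3 (total 17).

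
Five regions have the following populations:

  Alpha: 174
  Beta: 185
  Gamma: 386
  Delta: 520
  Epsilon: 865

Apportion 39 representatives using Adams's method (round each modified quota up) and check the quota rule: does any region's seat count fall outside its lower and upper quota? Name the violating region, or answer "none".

Standard quotas: Alpha 3.186, Beta 3.387, Gamma 7.068, Delta 9.521, Epsilon 15.838.
Adams allocation: Alpha 4, Beta 4, Gamma 7, Delta 9, Epsilon 15.
Every allocation lies between the lower and upper quota.

none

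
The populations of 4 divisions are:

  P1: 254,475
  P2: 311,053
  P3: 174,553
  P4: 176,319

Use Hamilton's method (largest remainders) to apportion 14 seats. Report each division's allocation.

Total 916400; standard divisor 916400/14 ≈ 65457.143.
Standard quotas: P1 3.8877, P2 4.7520, P3 2.6667, P4 2.6937.
Lower quotas: P1 3, P2 4, P3 2, P4 2 (sum 11, leaving 3 seats).
Remainders in descending order: P1 0.8877, P2 0.7520, P4 0.6937, P3 0.6667.
Largest remainders: P1, P2, P4 receive the extra seats.

P1 4, P2 5, P3 2, P4 3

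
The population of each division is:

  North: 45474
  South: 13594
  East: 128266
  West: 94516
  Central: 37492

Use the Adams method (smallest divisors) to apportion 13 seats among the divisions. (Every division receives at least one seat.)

North 2; South 1; East 5; West 3; Central 2

Standard divisor 319342/13 ≈ 24564.769; standard quotas: North 1.851, South 0.553, East 5.222, West 3.848, Central 1.526.
Rounding up gives 2, 1, 6, 4, 2 = 15 seats, so the divisor must be adjusted.
With modified divisor 31800: modified quotas North 1.430, South 0.427, East 4.034, West 2.972, Central 1.179.
Rounding up: North 2, South 1, East 5, West 3, Central 2 (total 13).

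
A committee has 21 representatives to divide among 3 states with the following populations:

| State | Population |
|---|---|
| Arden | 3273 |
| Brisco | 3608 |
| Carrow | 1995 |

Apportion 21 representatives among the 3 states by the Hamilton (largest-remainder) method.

Arden=8, Brisco=8, Carrow=5

Total 8876; standard divisor 8876/21 ≈ 422.667.
Standard quotas: Arden 7.744, Brisco 8.536, Carrow 4.720.
Lower quotas: Arden 7, Brisco 8, Carrow 4 (sum 19, leaving 2 seats).
Remainders in descending order: Arden 0.744, Carrow 0.720, Brisco 0.536.
The surplus seats go to Arden, Carrow.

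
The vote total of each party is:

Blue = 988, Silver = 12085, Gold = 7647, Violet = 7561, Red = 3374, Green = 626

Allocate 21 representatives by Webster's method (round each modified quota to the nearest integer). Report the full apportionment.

Blue=1, Silver=8, Gold=5, Violet=5, Red=2, Green=0

Standard divisor 32281/21 ≈ 1537.19; standard quotas: Blue 0.643, Silver 7.862, Gold 4.975, Violet 4.919, Red 2.195, Green 0.407.
Rounding to the nearest integer gives Blue 1, Silver 8, Gold 5, Violet 5, Red 2, Green 0 — total 21, matching the house size, so no adjustment is needed.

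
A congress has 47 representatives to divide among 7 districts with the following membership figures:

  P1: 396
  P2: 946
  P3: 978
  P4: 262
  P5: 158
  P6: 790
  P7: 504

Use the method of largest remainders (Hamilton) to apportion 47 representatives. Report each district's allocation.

The standard divisor is 4034/47 ≈ 85.83.
Standard quotas: P1 4.614, P2 11.022, P3 11.395, P4 3.053, P5 1.841, P6 9.204, P7 5.872.
Lower quotas: P1 4, P2 11, P3 11, P4 3, P5 1, P6 9, P7 5 (sum 44, leaving 3 seats).
Remainders in descending order: P7 0.872, P5 0.841, P1 0.614, P3 0.395, P6 0.204, P4 0.053, P2 0.022.
The surplus seats go to P7, P5, P1.

P1=5, P2=11, P3=11, P4=3, P5=2, P6=9, P7=6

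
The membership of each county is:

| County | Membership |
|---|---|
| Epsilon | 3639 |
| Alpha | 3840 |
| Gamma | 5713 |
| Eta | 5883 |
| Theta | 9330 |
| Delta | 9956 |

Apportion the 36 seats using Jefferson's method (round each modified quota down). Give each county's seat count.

Epsilon=3, Alpha=3, Gamma=5, Eta=6, Theta=9, Delta=10

Standard divisor 38361/36 ≈ 1065.583; standard quotas: Epsilon 3.415, Alpha 3.604, Gamma 5.361, Eta 5.521, Theta 8.756, Delta 9.343.
Rounding down gives 3, 3, 5, 5, 8, 9 = 33 seats, so the divisor must be adjusted.
With modified divisor 970: modified quotas Epsilon 3.752, Alpha 3.959, Gamma 5.890, Eta 6.065, Theta 9.619, Delta 10.264.
Rounding down: Epsilon 3, Alpha 3, Gamma 5, Eta 6, Theta 9, Delta 10 (total 36).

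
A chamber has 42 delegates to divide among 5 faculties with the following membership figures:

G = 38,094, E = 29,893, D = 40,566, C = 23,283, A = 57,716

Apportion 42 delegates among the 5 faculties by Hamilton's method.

G 8, E 7, D 9, C 5, A 13

The standard divisor is 189552/42 ≈ 4513.143.
Standard quotas: G 8.4407, E 6.6235, D 8.9884, C 5.1589, A 12.7884.
Lower quotas: G 8, E 6, D 8, C 5, A 12 (sum 39, leaving 3 seats).
Remainders in descending order: D 0.9884, A 0.7884, E 0.6235, G 0.4407, C 0.1589.
The surplus seats go to D, A, E.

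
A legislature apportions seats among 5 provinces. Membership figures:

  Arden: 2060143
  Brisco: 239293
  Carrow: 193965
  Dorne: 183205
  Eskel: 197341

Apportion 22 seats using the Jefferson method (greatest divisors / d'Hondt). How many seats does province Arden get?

Standard divisor 2873947/22 ≈ 130633.955; standard quotas: Arden 15.770, Brisco 1.832, Carrow 1.485, Dorne 1.402, Eskel 1.511.
Rounding down gives 15, 1, 1, 1, 1 = 19 seats, so the divisor must be adjusted.
With modified divisor 117000: modified quotas Arden 17.608, Brisco 2.045, Carrow 1.658, Dorne 1.566, Eskel 1.687.
Rounding down: Arden 17, Brisco 2, Carrow 1, Dorne 1, Eskel 1 (total 22).
Arden receives 17.

17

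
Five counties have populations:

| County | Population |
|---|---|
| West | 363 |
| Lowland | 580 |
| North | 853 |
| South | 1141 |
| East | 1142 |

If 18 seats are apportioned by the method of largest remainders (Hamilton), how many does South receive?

The standard divisor is 4079/18 ≈ 226.611.
Standard quotas: West 1.602, Lowland 2.559, North 3.764, South 5.035, East 5.039.
Lower quotas: West 1, Lowland 2, North 3, South 5, East 5 (sum 16, leaving 2 seats).
Remainders in descending order: North 0.764, West 0.602, Lowland 0.559, East 0.039, South 0.035.
The surplus seats go to North, West.
South receives 5.

5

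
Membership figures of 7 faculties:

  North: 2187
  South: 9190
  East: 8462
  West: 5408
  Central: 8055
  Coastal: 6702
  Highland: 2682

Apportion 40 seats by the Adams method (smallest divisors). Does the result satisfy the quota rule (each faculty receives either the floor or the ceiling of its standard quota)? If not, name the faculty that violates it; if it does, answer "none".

Standard quotas: North 2.049, South 8.612, East 7.930, West 5.068, Central 7.548, Coastal 6.280, Highland 2.513.
Adams allocation: North 2, South 8, East 8, West 5, Central 8, Coastal 6, Highland 3.
Every allocation lies between the lower and upper quota.

none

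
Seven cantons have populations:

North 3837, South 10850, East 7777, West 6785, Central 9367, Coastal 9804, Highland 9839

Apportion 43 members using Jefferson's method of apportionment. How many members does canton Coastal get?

7

Standard divisor 58259/43 ≈ 1354.86; standard quotas: North 2.832, South 8.008, East 5.740, West 5.008, Central 6.914, Coastal 7.236, Highland 7.262.
Rounding down gives 2, 8, 5, 5, 6, 7, 7 = 40 seats, so the divisor must be adjusted.
With modified divisor 1250: modified quotas North 3.070, South 8.680, East 6.222, West 5.428, Central 7.494, Coastal 7.843, Highland 7.871.
Rounding down: North 3, South 8, East 6, West 5, Central 7, Coastal 7, Highland 7 (total 43).
Coastal receives 7.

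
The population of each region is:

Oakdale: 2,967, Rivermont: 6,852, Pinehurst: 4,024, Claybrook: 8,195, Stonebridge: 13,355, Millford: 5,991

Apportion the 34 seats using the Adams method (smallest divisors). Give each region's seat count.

Oakdale=3; Rivermont=6; Pinehurst=3; Claybrook=7; Stonebridge=10; Millford=5

Standard divisor 41384/34 ≈ 1217.176; standard quotas: Oakdale 2.438, Rivermont 5.629, Pinehurst 3.306, Claybrook 6.733, Stonebridge 10.972, Millford 4.922.
Rounding up gives 3, 6, 4, 7, 11, 5 = 36 seats, so the divisor must be adjusted.
With modified divisor 1354: modified quotas Oakdale 2.191, Rivermont 5.061, Pinehurst 2.972, Claybrook 6.052, Stonebridge 9.863, Millford 4.425.
Rounding up: Oakdale 3, Rivermont 6, Pinehurst 3, Claybrook 7, Stonebridge 10, Millford 5 (total 34).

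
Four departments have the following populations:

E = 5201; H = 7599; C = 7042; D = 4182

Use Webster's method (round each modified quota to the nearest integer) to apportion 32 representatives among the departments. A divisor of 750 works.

E: 7, H: 10, C: 9, D: 6

With modified divisor 750: modified quotas E 6.935, H 10.132, C 9.389, D 5.576.
Rounding to the nearest integer: E 7, H 10, C 9, D 6 (total 32).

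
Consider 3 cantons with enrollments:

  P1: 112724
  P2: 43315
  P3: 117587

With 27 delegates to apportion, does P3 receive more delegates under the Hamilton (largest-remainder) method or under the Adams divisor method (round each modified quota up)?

Hamilton

Hamilton: P1 11, P2 4, P3 12.
Adams: P1 11, P2 5, P3 11.
P3 gets 12 under Hamilton and 11 under Adams.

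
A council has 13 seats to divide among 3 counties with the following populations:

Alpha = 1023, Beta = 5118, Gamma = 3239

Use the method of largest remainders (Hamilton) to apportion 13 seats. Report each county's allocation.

The standard divisor is 9380/13 ≈ 721.538.
Standard quotas: Alpha 1.4178, Beta 7.0932, Gamma 4.4890.
Lower quotas: Alpha 1, Beta 7, Gamma 4 (sum 12, leaving 1 seat).
Remainders in descending order: Gamma 0.4890, Alpha 0.4178, Beta 0.0932.
Largest remainder: Gamma receives the extra seat.

Alpha: 1, Beta: 7, Gamma: 5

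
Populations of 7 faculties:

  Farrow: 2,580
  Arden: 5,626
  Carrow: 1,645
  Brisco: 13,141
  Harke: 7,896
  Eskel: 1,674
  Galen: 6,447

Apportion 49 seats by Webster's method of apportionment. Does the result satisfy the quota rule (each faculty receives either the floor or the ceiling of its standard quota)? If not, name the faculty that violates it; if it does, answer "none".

Standard quotas: Farrow 3.241, Arden 7.067, Carrow 2.066, Brisco 16.507, Harke 9.918, Eskel 2.103, Galen 8.098.
Webster allocation: Farrow 3, Arden 7, Carrow 2, Brisco 17, Harke 10, Eskel 2, Galen 8.
Every allocation lies between the lower and upper quota.

none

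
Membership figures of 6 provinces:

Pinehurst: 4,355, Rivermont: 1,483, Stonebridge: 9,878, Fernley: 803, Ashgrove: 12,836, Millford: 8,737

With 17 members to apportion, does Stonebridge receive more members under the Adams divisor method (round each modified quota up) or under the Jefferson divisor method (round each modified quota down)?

Jefferson

Adams: Pinehurst 2, Rivermont 1, Stonebridge 4, Fernley 1, Ashgrove 5, Millford 4.
Jefferson: Pinehurst 2, Rivermont 0, Stonebridge 5, Fernley 0, Ashgrove 6, Millford 4.
Stonebridge gets 4 under Adams and 5 under Jefferson.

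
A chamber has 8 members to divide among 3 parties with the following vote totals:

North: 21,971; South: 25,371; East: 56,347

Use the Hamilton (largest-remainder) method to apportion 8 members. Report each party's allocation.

North 2, South 2, East 4

The standard divisor is 103689/8 ≈ 12961.125.
Standard quotas: North 1.6951, South 1.9575, East 4.3474.
Lower quotas: North 1, South 1, East 4 (sum 6, leaving 2 seats).
Remainders in descending order: South 0.9575, North 0.6951, East 0.3474.
Largest remainders: South, North receive the extra seats.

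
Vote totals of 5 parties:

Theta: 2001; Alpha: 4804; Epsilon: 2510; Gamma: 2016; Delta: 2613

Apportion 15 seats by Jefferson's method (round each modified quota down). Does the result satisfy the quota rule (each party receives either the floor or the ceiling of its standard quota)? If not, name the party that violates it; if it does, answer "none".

none

Standard quotas: Theta 2.153, Alpha 5.168, Epsilon 2.700, Gamma 2.169, Delta 2.811.
Jefferson allocation: Theta 2, Alpha 5, Epsilon 3, Gamma 2, Delta 3.
Every allocation lies between the lower and upper quota.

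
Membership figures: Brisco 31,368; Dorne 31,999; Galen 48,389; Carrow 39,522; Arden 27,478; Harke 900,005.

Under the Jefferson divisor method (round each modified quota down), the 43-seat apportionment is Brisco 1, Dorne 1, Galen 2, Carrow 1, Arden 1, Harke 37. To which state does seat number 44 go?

Harke

Priority for the next seat is population ÷ (current seats + 1).
Priorities: Brisco 15684.000, Dorne 15999.500, Galen 16129.667, Carrow 19761.000, Arden 13739.000, Harke 23684.342.
Highest priority: Harke.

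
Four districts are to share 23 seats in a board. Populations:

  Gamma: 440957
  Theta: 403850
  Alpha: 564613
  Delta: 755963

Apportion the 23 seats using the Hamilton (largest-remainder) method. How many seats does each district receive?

The standard divisor is 2165383/23 ≈ 94147.087.
Standard quotas: Gamma 4.6837, Theta 4.2896, Alpha 5.9971, Delta 8.0296.
Lower quotas: Gamma 4, Theta 4, Alpha 5, Delta 8 (sum 21, leaving 2 seats).
Remainders in descending order: Alpha 0.9971, Gamma 0.6837, Theta 0.2896, Delta 0.0296.
Largest remainders: Alpha, Gamma receive the extra seats.

Gamma=5, Theta=4, Alpha=6, Delta=8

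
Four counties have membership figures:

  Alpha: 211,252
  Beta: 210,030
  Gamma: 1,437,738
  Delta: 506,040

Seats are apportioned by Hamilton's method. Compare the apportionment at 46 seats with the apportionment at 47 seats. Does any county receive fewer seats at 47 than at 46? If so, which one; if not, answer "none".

none

At 46 seats: Alpha 4, Beta 4, Gamma 28, Delta 10.
At 47 seats: Alpha 4, Beta 4, Gamma 29, Delta 10.
No county's allocation decreased.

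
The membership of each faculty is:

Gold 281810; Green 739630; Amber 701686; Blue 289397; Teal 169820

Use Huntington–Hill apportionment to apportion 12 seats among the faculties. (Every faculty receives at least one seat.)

Gold: 1, Green: 4, Amber: 4, Blue: 2, Teal: 1

With divisor 200915: modified quotas Gold 1.403, Green 3.681, Amber 3.492, Blue 1.440, Teal 0.845.
Geometric-mean thresholds: Gold √(1·2)=1.414, Green √(3·4)=3.464, Amber √(3·4)=3.464, Blue √(1·2)=1.414, Teal (min 1).
Each quota rounded against its threshold gives Gold 1, Green 4, Amber 4, Blue 2, Teal 1 (total 12).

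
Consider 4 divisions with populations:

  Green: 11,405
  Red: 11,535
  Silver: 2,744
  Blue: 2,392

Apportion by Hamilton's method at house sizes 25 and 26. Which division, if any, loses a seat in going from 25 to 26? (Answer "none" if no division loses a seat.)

Silver

At 25 seats: Green 10, Red 10, Silver 3, Blue 2.
At 26 seats: Green 11, Red 11, Silver 2, Blue 2.
Silver drops from 3 to 2.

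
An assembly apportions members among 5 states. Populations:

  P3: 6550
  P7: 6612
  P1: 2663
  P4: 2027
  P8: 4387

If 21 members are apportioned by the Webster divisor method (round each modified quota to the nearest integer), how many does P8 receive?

4

Standard divisor 22239/21 ≈ 1059; standard quotas: P3 6.185, P7 6.244, P1 2.515, P4 1.914, P8 4.143.
Rounding to the nearest integer gives P3 6, P7 6, P1 3, P4 2, P8 4 — total 21, matching the house size, so no adjustment is needed.
P8 receives 4.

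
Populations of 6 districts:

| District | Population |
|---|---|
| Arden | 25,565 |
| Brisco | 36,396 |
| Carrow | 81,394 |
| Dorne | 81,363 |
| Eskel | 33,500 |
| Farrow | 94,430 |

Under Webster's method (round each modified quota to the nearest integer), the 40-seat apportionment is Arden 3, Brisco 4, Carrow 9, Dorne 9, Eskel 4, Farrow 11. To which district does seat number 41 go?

Carrow

Priority for the next seat is population ÷ (current seats + 0.5).
Priorities: Arden 7304.286, Brisco 8088.000, Carrow 8567.789, Dorne 8564.526, Eskel 7444.444, Farrow 8211.304.
Highest priority: Carrow.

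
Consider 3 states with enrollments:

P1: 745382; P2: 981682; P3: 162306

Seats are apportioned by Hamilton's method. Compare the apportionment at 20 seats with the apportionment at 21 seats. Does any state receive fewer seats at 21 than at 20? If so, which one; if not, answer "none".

none

At 20 seats: P1 8, P2 10, P3 2.
At 21 seats: P1 8, P2 11, P3 2.
No state's allocation decreased.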